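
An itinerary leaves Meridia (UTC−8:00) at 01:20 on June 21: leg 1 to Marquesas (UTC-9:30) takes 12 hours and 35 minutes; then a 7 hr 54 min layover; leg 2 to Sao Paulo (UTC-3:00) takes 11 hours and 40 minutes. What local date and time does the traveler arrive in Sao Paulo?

Convert departure to UTC: 01:20 + 8:00 = 09:20 UTC on Jun 21.
Add 12 hours 35 minutes leg 1 → 21:55 UTC.
Add 7 hours 54 minutes layover in Marquesas → 05:49 UTC (Jun 22).
Add 11 hours 40 minutes leg 2 → 17:29 UTC.
Sao Paulo is UTC−3:00, so local arrival = 17:29 − 3:00 = 14:29 on Jun 22.

14:29 on Jun 22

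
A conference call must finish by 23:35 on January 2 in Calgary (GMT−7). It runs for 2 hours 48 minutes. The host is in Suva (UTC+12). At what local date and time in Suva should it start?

15:47 on Jan 3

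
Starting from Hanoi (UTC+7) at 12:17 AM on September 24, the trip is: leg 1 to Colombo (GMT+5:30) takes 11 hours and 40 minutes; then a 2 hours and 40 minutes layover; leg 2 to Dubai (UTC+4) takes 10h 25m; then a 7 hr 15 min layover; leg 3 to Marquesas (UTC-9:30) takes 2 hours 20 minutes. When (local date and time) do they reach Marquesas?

6:07 PM on September 24

Convert departure to UTC: 12:17 AM − 7:00 = 5:17 PM UTC on Sep 23.
Add 11 hours 40 minutes leg 1 → 4:57 AM UTC (Sep 24).
Add 2 hours 40 minutes layover in Colombo → 7:37 AM UTC.
Add 10 hours 25 minutes leg 2 → 6:02 PM UTC.
Add 7 hours 15 minutes layover in Dubai → 1:17 AM UTC (Sep 25).
Add 2 hours and 20 minutes leg 3 → 3:37 AM UTC.
Marquesas is UTC−9:30, so local arrival = 3:37 AM − 9:30 = 6:07 PM on Sep 24.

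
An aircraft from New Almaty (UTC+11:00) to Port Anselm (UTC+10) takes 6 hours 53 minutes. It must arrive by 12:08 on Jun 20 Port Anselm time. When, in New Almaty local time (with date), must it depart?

Target arrival in UTC: 12:08 − 10:00 = 02:08 on Jun 20.
Subtract 6 hours and 53 minutes → departure 19:15 UTC on Jun 19.
New Almaty is UTC+11:00: 19:15 + 11:00 = 06:15 on Jun 20.

06:15 on June 20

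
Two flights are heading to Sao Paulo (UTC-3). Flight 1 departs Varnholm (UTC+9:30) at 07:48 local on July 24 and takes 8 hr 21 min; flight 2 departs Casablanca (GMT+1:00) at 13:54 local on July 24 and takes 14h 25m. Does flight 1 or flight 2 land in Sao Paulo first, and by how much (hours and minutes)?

Flight 1 in UTC: 07:48 − 9:30 = 22:18 on Jul 23.
+8 hours 21 minutes → arrive 06:39 UTC on Jul 24.
Flight 2 in UTC: 13:54 − 1:00 = 12:54 on Jul 24.
+14 hours and 25 minutes → arrive 03:19 UTC on Jul 25.
Flight 1 lands earlier by 20 hours 40 minutes.

the first, by 20 hours 40 minutes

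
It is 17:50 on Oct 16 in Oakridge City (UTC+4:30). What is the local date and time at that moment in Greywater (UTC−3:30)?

Greywater is 8:00 behind Oakridge City.
Shift by the zone difference: 17:50 − 8:00 = 09:50 on Oct 16 in Greywater.

09:50 on October 16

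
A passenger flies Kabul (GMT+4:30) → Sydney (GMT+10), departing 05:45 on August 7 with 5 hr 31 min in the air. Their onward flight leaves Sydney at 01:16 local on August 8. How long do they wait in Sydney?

8 hours 30 minutes

Convert departure to UTC: 05:45 − 4:30 = 01:15 UTC on Aug 7.
Add 5 hours and 31 minutes flight time → 06:46 UTC.
Sydney is UTC+10:00, so local arrival = 06:46 + 10:00 = 16:46 on Aug 7.
Layover = 01:16 − 16:46 (+1 day) = 8 hours 30 minutes.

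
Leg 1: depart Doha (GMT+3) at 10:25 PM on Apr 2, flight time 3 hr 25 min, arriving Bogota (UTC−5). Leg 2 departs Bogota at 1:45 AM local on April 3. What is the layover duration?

Convert departure to UTC: 10:25 PM − 3:00 = 7:25 PM UTC on Apr 2.
Add 3 hours 25 minutes flight time → 10:50 PM UTC.
Bogota is UTC−5:00, so local arrival = 10:50 PM − 5:00 = 5:50 PM on Apr 2.
Layover = 1:45 AM − 5:50 PM (+1 day) = 7 hours 55 minutes.

7 hours 55 minutes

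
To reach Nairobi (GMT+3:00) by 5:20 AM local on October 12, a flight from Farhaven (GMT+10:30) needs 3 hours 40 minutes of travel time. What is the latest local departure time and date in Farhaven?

Target arrival in UTC: 5:20 AM − 3:00 = 2:20 AM on Oct 12.
Subtract 3 hours 40 minutes → departure 10:40 PM UTC on Oct 11.
Farhaven is UTC+10:30: 10:40 PM + 10:30 = 9:10 AM on Oct 12.

9:10 AM on October 12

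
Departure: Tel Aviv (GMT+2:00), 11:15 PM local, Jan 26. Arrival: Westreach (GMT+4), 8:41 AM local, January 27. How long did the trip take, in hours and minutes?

7 hours 26 minutes

Departure in UTC: 11:15 PM − 2:00 = 9:15 PM on Jan 26.
Arrival in UTC: 8:41 AM − 4:00 = 4:41 AM on Jan 27.
Elapsed = 4:41 AM − 9:15 PM (+1 day) = 7 hours 26 minutes.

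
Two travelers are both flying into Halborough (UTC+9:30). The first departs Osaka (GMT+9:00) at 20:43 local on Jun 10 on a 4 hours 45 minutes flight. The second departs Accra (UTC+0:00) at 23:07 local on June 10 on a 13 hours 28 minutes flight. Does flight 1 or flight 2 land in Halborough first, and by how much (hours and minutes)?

the first, by 20 hours 7 minutes

Flight 1 in UTC: 20:43 − 9:00 = 11:43 on Jun 10.
+4 hours 45 minutes → arrive 16:28 UTC on Jun 10.
Flight 2 departs at 23:07 UTC (Jun 10).
+13 hours 28 minutes → arrive 12:35 UTC on Jun 11.
Flight 1 lands earlier by 20 hours 7 minutes.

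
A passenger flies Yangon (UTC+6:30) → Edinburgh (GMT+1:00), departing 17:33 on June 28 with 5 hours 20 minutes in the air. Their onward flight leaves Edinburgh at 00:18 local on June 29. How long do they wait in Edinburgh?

Convert departure to UTC: 17:33 − 6:30 = 11:03 UTC on Jun 28.
Add 5 hours 20 minutes flight time → 16:23 UTC.
Edinburgh is UTC+1:00, so local arrival = 16:23 + 1:00 = 17:23 on Jun 28.
Layover = 00:18 − 17:23 (+1 day) = 6 hours 55 minutes.

6 hours 55 minutes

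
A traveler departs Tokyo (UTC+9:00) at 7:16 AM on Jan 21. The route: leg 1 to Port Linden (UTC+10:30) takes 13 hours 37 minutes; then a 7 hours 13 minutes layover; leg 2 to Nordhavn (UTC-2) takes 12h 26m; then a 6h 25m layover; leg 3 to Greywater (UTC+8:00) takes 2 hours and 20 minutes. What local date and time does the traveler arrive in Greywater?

Convert departure to UTC: 7:16 AM − 9:00 = 10:16 PM UTC on Jan 20.
Add 13 hours and 37 minutes leg 1 → 11:53 AM UTC (Jan 21).
Add 7 hours 13 minutes layover in Port Linden → 7:06 PM UTC.
Add 12 hours 26 minutes leg 2 → 7:32 AM UTC (Jan 22).
Add 6 hours 25 minutes layover in Nordhavn → 1:57 PM UTC.
Add 2 hours 20 minutes leg 3 → 4:17 PM UTC.
Greywater is UTC+8:00, so local arrival = 4:17 PM + 8:00 = 12:17 AM on Jan 23.

12:17 AM on January 23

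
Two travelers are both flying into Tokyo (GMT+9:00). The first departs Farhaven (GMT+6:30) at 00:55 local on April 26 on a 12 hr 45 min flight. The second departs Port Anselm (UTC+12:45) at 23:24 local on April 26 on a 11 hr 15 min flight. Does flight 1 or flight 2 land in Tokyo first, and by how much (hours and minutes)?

Flight 1 in UTC: 00:55 − 6:30 = 18:25 on Apr 25.
+12 hours and 45 minutes → arrive 07:10 UTC on Apr 26.
Flight 2 in UTC: 23:24 − 12:45 = 10:39 on Apr 26.
+11 hours 15 minutes → arrive 21:54 UTC on Apr 26.
Flight 1 lands earlier by 14 hours 44 minutes.

the first, by 14 hours 44 minutes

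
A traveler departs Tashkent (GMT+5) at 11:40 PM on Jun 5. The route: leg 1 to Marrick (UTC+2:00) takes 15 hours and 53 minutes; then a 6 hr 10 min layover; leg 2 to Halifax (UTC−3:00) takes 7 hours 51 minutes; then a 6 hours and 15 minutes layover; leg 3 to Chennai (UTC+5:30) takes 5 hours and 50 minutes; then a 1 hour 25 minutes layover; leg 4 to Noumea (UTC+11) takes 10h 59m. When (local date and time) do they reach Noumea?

12:03 PM on June 8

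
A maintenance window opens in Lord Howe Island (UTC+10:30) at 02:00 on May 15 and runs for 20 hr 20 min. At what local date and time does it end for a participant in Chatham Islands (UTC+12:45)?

00:35 on May 16

Convert start to UTC: 02:00 − 10:30 = 15:30 UTC on May 14.
Add 20 hours 20 minutes duration → 11:50 UTC (May 15).
Chatham Islands is UTC+12:45, so local end time = 11:50 + 12:45 = 00:35 on May 16.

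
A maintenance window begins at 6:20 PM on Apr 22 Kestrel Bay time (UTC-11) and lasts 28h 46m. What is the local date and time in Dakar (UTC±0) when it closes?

10:06 AM on Apr 24

Convert start to UTC: 6:20 PM + 11:00 = 5:20 AM UTC on Apr 23.
Add 28 hours and 46 minutes duration → 10:06 AM UTC (Apr 24).
Dakar is UTC+0, so local end time is the same: 10:06 AM on Apr 24.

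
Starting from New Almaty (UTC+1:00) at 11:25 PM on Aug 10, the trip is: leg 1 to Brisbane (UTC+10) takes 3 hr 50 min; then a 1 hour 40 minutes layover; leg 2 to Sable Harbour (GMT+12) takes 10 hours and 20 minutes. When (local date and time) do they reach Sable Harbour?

2:15 AM on Aug 12

Convert departure to UTC: 11:25 PM − 1:00 = 10:25 PM UTC on Aug 10.
Add 3 hours 50 minutes leg 1 → 2:15 AM UTC (Aug 11).
Add 1 hour 40 minutes layover in Brisbane → 3:55 AM UTC.
Add 10 hours and 20 minutes leg 2 → 2:15 PM UTC.
Sable Harbour is UTC+12:00, so local arrival = 2:15 PM + 12:00 = 2:15 AM on Aug 12.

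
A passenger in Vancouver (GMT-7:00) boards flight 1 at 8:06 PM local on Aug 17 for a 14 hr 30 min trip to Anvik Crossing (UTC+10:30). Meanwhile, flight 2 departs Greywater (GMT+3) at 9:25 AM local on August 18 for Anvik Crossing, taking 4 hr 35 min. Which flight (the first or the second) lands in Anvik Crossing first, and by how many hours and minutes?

the second, by 6 hours 36 minutes

Flight 1 in UTC: 8:06 PM + 7:00 = 3:06 AM on Aug 18.
+14 hours and 30 minutes → arrive 5:36 PM UTC on Aug 18.
Flight 2 in UTC: 9:25 AM − 3:00 = 6:25 AM on Aug 18.
+4 hours 35 minutes → arrive 11:00 AM UTC on Aug 18.
Flight 2 lands earlier by 6 hours 36 minutes.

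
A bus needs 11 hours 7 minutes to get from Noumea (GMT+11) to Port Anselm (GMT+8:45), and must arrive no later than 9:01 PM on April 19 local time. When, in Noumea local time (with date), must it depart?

12:09 PM on April 19

Target arrival in UTC: 9:01 PM − 8:45 = 12:16 PM on Apr 19.
Subtract 11 hours and 7 minutes → departure 1:09 AM UTC on Apr 19.
Noumea is UTC+11:00: 1:09 AM + 11:00 = 12:09 PM on Apr 19.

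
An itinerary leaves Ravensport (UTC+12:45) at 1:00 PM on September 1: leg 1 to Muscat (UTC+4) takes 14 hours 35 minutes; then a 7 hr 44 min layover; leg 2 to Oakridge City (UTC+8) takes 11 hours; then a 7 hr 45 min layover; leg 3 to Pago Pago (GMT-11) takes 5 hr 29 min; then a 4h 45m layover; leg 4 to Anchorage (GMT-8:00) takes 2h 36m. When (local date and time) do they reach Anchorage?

Convert departure to UTC: 1:00 PM − 12:45 = 12:15 AM UTC on Sep 1.
Add 14 hours and 35 minutes leg 1 → 2:50 PM UTC.
Add 7 hours 44 minutes layover in Muscat → 10:34 PM UTC.
Add 11 hours leg 2 → 9:34 AM UTC (Sep 2).
Add 7 hours and 45 minutes layover in Oakridge City → 5:19 PM UTC.
Add 5 hours 29 minutes leg 3 → 10:48 PM UTC.
Add 4 hours 45 minutes layover in Pago Pago → 3:33 AM UTC (Sep 3).
Add 2 hours 36 minutes leg 4 → 6:09 AM UTC.
Anchorage is UTC−8:00, so local arrival = 6:09 AM − 8:00 = 10:09 PM on Sep 2.

10:09 PM on September 2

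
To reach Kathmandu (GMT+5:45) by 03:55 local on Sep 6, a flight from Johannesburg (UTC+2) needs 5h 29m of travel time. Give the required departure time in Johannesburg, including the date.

Target arrival in UTC: 03:55 − 5:45 = 22:10 on Sep 5.
Subtract 5 hours 29 minutes → departure 16:41 UTC on Sep 5.
Johannesburg is UTC+2:00: 16:41 + 2:00 = 18:41 on Sep 5.

18:41 on September 5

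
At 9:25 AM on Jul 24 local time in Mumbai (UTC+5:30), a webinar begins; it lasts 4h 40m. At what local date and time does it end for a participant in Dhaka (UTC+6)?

2:35 PM on July 24

Convert start to UTC: 9:25 AM − 5:30 = 3:55 AM UTC on Jul 24.
Add 4 hours and 40 minutes duration → 8:35 AM UTC.
Dhaka is UTC+6:00, so local end time = 8:35 AM + 6:00 = 2:35 PM on Jul 24.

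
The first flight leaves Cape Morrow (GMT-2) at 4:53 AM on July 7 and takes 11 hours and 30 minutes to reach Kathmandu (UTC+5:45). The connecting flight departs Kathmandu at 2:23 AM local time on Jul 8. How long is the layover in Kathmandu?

Convert departure to UTC: 4:53 AM + 2:00 = 6:53 AM UTC on Jul 7.
Add 11 hours 30 minutes flight time → 6:23 PM UTC.
Kathmandu is UTC+5:45, so local arrival = 6:23 PM + 5:45 = 12:08 AM on Jul 8.
Layover = 2:23 AM − 12:08 AM = 2 hours 15 minutes.

2 hours 15 minutes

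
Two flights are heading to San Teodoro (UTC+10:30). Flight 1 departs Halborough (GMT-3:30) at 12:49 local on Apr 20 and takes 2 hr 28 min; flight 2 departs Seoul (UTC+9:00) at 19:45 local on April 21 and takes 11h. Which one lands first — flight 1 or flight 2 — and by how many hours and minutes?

the first, by 26 hours 58 minutes

Flight 1 in UTC: 12:49 + 3:30 = 16:19 on Apr 20.
+2 hours 28 minutes → arrive 18:47 UTC on Apr 20.
Flight 2 in UTC: 19:45 − 9:00 = 10:45 on Apr 21.
+11 hours → arrive 21:45 UTC on Apr 21.
Flight 1 lands earlier by 26 hours 58 minutes.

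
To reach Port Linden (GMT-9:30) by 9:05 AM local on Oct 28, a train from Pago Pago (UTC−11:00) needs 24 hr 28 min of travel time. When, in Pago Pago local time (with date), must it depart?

Target arrival in UTC: 9:05 AM + 9:30 = 6:35 PM on Oct 28.
Subtract 24 hours 28 minutes → departure 6:07 PM UTC on Oct 27.
Pago Pago is UTC−11:00: 6:07 PM − 11:00 = 7:07 AM on Oct 27.

7:07 AM on October 27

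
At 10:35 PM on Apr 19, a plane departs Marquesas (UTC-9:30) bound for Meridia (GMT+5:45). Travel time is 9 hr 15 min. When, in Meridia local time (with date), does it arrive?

11:05 PM on April 20

Meridia is 15:15 ahead of Marquesas.
After 9 hours and 15 minutes it is 7:50 AM (Apr 20) in Marquesas.
Shift by the zone difference: 7:50 AM + 15:15 = 11:05 PM on Apr 20 in Meridia.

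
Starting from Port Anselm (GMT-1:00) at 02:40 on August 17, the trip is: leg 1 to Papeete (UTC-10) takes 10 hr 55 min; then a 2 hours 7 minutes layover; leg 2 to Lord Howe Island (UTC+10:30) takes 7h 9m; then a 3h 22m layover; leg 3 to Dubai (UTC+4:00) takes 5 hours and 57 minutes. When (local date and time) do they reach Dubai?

Convert departure to UTC: 02:40 + 1:00 = 03:40 UTC on Aug 17.
Add 10 hours 55 minutes leg 1 → 14:35 UTC.
Add 2 hours and 7 minutes layover in Papeete → 16:42 UTC.
Add 7 hours 9 minutes leg 2 → 23:51 UTC.
Add 3 hours and 22 minutes layover in Lord Howe Island → 03:13 UTC (Aug 18).
Add 5 hours and 57 minutes leg 3 → 09:10 UTC.
Dubai is UTC+4:00, so local arrival = 09:10 + 4:00 = 13:10 on Aug 18.

13:10 on Aug 18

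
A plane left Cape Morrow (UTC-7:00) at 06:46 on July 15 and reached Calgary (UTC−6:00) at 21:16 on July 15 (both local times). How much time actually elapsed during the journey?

Departure in UTC: 06:46 + 7:00 = 13:46 on Jul 15.
Arrival in UTC: 21:16 + 6:00 = 03:16 on Jul 16.
Elapsed = 03:16 − 13:46 (+1 day) = 13 hours 30 minutes.

13 hours 30 minutes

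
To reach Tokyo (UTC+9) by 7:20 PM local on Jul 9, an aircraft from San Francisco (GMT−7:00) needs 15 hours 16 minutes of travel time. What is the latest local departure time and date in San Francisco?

12:04 PM on Jul 8

Target arrival in UTC: 7:20 PM − 9:00 = 10:20 AM on Jul 9.
Subtract 15 hours and 16 minutes → departure 7:04 PM UTC on Jul 8.
San Francisco is UTC−7:00: 7:04 PM − 7:00 = 12:04 PM on Jul 8.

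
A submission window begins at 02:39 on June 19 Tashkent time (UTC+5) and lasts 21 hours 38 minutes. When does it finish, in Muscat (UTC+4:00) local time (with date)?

23:17 on June 19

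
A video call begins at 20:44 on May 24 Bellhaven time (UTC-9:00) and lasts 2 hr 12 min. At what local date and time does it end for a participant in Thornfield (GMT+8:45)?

16:41 on May 25

Convert start to UTC: 20:44 + 9:00 = 05:44 UTC on May 25.
Add 2 hours and 12 minutes duration → 07:56 UTC.
Thornfield is UTC+8:45, so local end time = 07:56 + 8:45 = 16:41 on May 25.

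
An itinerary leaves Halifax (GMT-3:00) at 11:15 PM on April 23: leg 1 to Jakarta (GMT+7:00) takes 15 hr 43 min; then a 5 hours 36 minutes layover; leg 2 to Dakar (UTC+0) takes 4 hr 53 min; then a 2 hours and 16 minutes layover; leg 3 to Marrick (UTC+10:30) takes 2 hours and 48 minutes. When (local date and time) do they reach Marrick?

Convert departure to UTC: 11:15 PM + 3:00 = 2:15 AM UTC on Apr 24.
Add 15 hours and 43 minutes leg 1 → 5:58 PM UTC.
Add 5 hours and 36 minutes layover in Jakarta → 11:34 PM UTC.
Add 4 hours 53 minutes leg 2 → 4:27 AM UTC (Apr 25).
Add 2 hours 16 minutes layover in Dakar → 6:43 AM UTC.
Add 2 hours 48 minutes leg 3 → 9:31 AM UTC.
Marrick is UTC+10:30, so local arrival = 9:31 AM + 10:30 = 8:01 PM on Apr 25.

8:01 PM on Apr 25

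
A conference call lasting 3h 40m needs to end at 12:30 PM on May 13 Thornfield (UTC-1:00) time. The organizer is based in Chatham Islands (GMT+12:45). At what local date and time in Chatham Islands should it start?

Target end time in UTC: 12:30 PM + 1:00 = 1:30 PM on May 13.
Subtract 3 hours 40 minutes → start 9:50 AM UTC on May 13.
Chatham Islands is UTC+12:45: 9:50 AM + 12:45 = 10:35 PM on May 13.

10:35 PM on May 13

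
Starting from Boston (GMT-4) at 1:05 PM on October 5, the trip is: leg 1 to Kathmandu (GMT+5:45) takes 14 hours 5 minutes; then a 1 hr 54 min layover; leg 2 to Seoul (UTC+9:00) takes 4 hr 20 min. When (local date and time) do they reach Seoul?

10:24 PM on October 6

Convert departure to UTC: 1:05 PM + 4:00 = 5:05 PM UTC on Oct 5.
Add 14 hours 5 minutes leg 1 → 7:10 AM UTC (Oct 6).
Add 1 hour and 54 minutes layover in Kathmandu → 9:04 AM UTC.
Add 4 hours and 20 minutes leg 2 → 1:24 PM UTC.
Seoul is UTC+9:00, so local arrival = 1:24 PM + 9:00 = 10:24 PM on Oct 6.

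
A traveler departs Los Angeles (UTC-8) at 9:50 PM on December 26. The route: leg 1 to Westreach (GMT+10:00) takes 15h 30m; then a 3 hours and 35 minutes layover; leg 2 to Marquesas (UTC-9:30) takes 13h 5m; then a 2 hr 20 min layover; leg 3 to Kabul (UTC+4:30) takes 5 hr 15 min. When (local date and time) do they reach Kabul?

2:05 AM on December 29

Convert departure to UTC: 9:50 PM + 8:00 = 5:50 AM UTC on Dec 27.
Add 15 hours and 30 minutes leg 1 → 9:20 PM UTC.
Add 3 hours 35 minutes layover in Westreach → 12:55 AM UTC (Dec 28).
Add 13 hours 5 minutes leg 2 → 2:00 PM UTC.
Add 2 hours 20 minutes layover in Marquesas → 4:20 PM UTC.
Add 5 hours 15 minutes leg 3 → 9:35 PM UTC.
Kabul is UTC+4:30, so local arrival = 9:35 PM + 4:30 = 2:05 AM on Dec 29.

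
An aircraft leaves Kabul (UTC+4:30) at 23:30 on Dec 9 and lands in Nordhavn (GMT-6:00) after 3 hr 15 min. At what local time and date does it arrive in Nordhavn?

Convert departure to UTC: 23:30 − 4:30 = 19:00 UTC on Dec 9.
Add 3 hours and 15 minutes travel time → 22:15 UTC.
Nordhavn is UTC−6:00, so local arrival = 22:15 − 6:00 = 16:15 on Dec 9.

16:15 on December 9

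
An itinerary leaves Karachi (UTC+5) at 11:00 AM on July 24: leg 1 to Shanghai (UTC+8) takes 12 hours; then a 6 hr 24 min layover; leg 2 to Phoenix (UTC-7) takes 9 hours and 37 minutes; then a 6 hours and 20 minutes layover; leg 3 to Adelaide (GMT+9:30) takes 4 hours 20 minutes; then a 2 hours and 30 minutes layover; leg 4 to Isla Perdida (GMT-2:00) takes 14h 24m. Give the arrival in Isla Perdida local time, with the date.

Convert departure to UTC: 11:00 AM − 5:00 = 6:00 AM UTC on Jul 24.
Add 12 hours leg 1 → 6:00 PM UTC.
Add 6 hours and 24 minutes layover in Shanghai → 12:24 AM UTC (Jul 25).
Add 9 hours and 37 minutes leg 2 → 10:01 AM UTC.
Add 6 hours 20 minutes layover in Phoenix → 4:21 PM UTC.
Add 4 hours and 20 minutes leg 3 → 8:41 PM UTC.
Add 2 hours 30 minutes layover in Adelaide → 11:11 PM UTC.
Add 14 hours and 24 minutes leg 4 → 1:35 PM UTC (Jul 26).
Isla Perdida is UTC−2:00, so local arrival = 1:35 PM − 2:00 = 11:35 AM on Jul 26.

11:35 AM on July 26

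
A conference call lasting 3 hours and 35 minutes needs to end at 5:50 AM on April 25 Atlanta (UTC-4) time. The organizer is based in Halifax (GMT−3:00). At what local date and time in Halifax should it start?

Target end time in UTC: 5:50 AM + 4:00 = 9:50 AM on Apr 25.
Subtract 3 hours 35 minutes → start 6:15 AM UTC on Apr 25.
Halifax is UTC−3:00: 6:15 AM − 3:00 = 3:15 AM on Apr 25.

3:15 AM on April 25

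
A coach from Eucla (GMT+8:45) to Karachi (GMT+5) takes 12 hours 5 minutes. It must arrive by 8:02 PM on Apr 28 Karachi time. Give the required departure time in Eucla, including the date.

Target arrival in UTC: 8:02 PM − 5:00 = 3:02 PM on Apr 28.
Subtract 12 hours 5 minutes → departure 2:57 AM UTC on Apr 28.
Eucla is UTC+8:45: 2:57 AM + 8:45 = 11:42 AM on Apr 28.

11:42 AM on April 28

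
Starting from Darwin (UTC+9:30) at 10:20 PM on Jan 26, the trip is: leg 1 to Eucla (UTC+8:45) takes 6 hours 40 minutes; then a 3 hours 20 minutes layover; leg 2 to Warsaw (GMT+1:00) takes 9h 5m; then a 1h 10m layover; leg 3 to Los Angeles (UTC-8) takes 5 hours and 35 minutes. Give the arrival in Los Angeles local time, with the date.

6:40 AM on January 27

Convert departure to UTC: 10:20 PM − 9:30 = 12:50 PM UTC on Jan 26.
Add 6 hours 40 minutes leg 1 → 7:30 PM UTC.
Add 3 hours and 20 minutes layover in Eucla → 10:50 PM UTC.
Add 9 hours and 5 minutes leg 2 → 7:55 AM UTC (Jan 27).
Add 1 hour and 10 minutes layover in Warsaw → 9:05 AM UTC.
Add 5 hours 35 minutes leg 3 → 2:40 PM UTC.
Los Angeles is UTC−8:00, so local arrival = 2:40 PM − 8:00 = 6:40 AM on Jan 27.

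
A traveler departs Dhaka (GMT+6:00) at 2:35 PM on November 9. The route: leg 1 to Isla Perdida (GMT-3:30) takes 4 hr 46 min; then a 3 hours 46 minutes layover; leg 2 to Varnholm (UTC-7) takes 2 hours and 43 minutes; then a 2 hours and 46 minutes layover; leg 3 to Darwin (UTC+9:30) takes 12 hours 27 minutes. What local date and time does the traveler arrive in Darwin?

8:33 PM on Nov 10

Convert departure to UTC: 2:35 PM − 6:00 = 8:35 AM UTC on Nov 9.
Add 4 hours and 46 minutes leg 1 → 1:21 PM UTC.
Add 3 hours and 46 minutes layover in Isla Perdida → 5:07 PM UTC.
Add 2 hours 43 minutes leg 2 → 7:50 PM UTC.
Add 2 hours and 46 minutes layover in Varnholm → 10:36 PM UTC.
Add 12 hours 27 minutes leg 3 → 11:03 AM UTC (Nov 10).
Darwin is UTC+9:30, so local arrival = 11:03 AM + 9:30 = 8:33 PM on Nov 10.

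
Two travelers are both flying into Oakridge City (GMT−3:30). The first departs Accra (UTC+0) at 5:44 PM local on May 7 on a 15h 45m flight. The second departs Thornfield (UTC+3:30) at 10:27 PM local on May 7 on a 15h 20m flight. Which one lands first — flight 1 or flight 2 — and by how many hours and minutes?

Flight 1 departs at 5:44 PM UTC (May 7).
+15 hours 45 minutes → arrive 9:29 AM UTC on May 8.
Flight 2 in UTC: 10:27 PM − 3:30 = 6:57 PM on May 7.
+15 hours 20 minutes → arrive 10:17 AM UTC on May 8.
Flight 1 lands earlier by 48 minutes.

the first, by 48 minutes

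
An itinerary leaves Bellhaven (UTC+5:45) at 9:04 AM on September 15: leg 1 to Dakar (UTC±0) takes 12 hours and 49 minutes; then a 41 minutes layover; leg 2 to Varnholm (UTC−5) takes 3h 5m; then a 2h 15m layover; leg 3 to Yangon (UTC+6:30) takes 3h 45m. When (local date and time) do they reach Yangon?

Convert departure to UTC: 9:04 AM − 5:45 = 3:19 AM UTC on Sep 15.
Add 12 hours and 49 minutes leg 1 → 4:08 PM UTC.
Add 41 minutes layover in Dakar → 4:49 PM UTC.
Add 3 hours 5 minutes leg 2 → 7:54 PM UTC.
Add 2 hours and 15 minutes layover in Varnholm → 10:09 PM UTC.
Add 3 hours 45 minutes leg 3 → 1:54 AM UTC (Sep 16).
Yangon is UTC+6:30, so local arrival = 1:54 AM + 6:30 = 8:24 AM on Sep 16.

8:24 AM on Sep 16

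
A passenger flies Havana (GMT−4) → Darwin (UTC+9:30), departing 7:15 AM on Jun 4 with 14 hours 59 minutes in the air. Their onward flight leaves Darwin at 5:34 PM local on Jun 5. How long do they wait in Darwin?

Convert departure to UTC: 7:15 AM + 4:00 = 11:15 AM UTC on Jun 4.
Add 14 hours 59 minutes flight time → 2:14 AM UTC (Jun 5).
Darwin is UTC+9:30, so local arrival = 2:14 AM + 9:30 = 11:44 AM on Jun 5.
Layover = 5:34 PM − 11:44 AM = 5 hours 50 minutes.

5 hours 50 minutes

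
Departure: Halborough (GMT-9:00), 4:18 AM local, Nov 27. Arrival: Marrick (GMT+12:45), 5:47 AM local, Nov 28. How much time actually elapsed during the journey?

Departure in UTC: 4:18 AM + 9:00 = 1:18 PM on Nov 27.
Arrival in UTC: 5:47 AM − 12:45 = 5:02 PM on Nov 27.
Elapsed = 5:02 PM − 1:18 PM = 3 hours 44 minutes.

3 hours 44 minutes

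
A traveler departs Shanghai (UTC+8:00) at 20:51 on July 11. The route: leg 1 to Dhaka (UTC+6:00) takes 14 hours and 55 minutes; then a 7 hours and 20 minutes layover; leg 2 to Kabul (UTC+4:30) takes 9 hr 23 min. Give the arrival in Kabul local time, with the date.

00:59 on July 13

Convert departure to UTC: 20:51 − 8:00 = 12:51 UTC on Jul 11.
Add 14 hours 55 minutes leg 1 → 03:46 UTC (Jul 12).
Add 7 hours 20 minutes layover in Dhaka → 11:06 UTC.
Add 9 hours and 23 minutes leg 2 → 20:29 UTC.
Kabul is UTC+4:30, so local arrival = 20:29 + 4:30 = 00:59 on Jul 13.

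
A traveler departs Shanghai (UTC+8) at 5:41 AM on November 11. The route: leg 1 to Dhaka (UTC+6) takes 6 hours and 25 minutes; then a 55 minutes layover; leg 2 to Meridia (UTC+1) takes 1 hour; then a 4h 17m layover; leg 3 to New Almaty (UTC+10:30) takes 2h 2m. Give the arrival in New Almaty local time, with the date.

Convert departure to UTC: 5:41 AM − 8:00 = 9:41 PM UTC on Nov 10.
Add 6 hours 25 minutes leg 1 → 4:06 AM UTC (Nov 11).
Add 55 minutes layover in Dhaka → 5:01 AM UTC.
Add 1 hour leg 2 → 6:01 AM UTC.
Add 4 hours and 17 minutes layover in Meridia → 10:18 AM UTC.
Add 2 hours 2 minutes leg 3 → 12:20 PM UTC.
New Almaty is UTC+10:30, so local arrival = 12:20 PM + 10:30 = 10:50 PM on Nov 11.

10:50 PM on November 11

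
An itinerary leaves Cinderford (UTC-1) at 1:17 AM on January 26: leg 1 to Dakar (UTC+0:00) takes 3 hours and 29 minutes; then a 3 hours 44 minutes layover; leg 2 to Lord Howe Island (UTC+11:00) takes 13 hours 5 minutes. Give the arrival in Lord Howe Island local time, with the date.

9:35 AM on January 27

Convert departure to UTC: 1:17 AM + 1:00 = 2:17 AM UTC on Jan 26.
Add 3 hours 29 minutes leg 1 → 5:46 AM UTC.
Add 3 hours and 44 minutes layover in Dakar → 9:30 AM UTC.
Add 13 hours 5 minutes leg 2 → 10:35 PM UTC.
Lord Howe Island is UTC+11:00, so local arrival = 10:35 PM + 11:00 = 9:35 AM on Jan 27.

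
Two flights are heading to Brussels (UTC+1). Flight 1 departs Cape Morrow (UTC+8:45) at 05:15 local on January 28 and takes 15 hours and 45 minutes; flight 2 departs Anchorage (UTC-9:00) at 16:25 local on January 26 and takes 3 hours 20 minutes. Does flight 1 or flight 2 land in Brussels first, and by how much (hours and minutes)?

Flight 1 in UTC: 05:15 − 8:45 = 20:30 on Jan 27.
+15 hours and 45 minutes → arrive 12:15 UTC on Jan 28.
Flight 2 in UTC: 16:25 + 9:00 = 01:25 on Jan 27.
+3 hours 20 minutes → arrive 04:45 UTC on Jan 27.
Flight 2 lands earlier by 31 hours 30 minutes.

the second, by 31 hours 30 minutes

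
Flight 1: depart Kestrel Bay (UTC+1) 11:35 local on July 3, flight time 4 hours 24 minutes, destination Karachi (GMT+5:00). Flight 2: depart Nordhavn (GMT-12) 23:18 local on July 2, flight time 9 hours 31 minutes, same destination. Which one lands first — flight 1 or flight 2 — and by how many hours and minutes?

the first, by 5 hours 50 minutes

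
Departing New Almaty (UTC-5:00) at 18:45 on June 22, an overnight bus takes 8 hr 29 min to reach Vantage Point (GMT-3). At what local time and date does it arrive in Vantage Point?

05:14 on June 23

Vantage Point is 2:00 ahead of New Almaty.
After 8 hours 29 minutes it is 03:14 (Jun 23) in New Almaty.
Shift by the zone difference: 03:14 + 2:00 = 05:14 on Jun 23 in Vantage Point.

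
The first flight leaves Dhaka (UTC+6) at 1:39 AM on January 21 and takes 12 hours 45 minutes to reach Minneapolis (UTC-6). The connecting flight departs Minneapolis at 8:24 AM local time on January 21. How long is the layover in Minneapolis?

6 hours

Convert departure to UTC: 1:39 AM − 6:00 = 7:39 PM UTC on Jan 20.
Add 12 hours and 45 minutes flight time → 8:24 AM UTC (Jan 21).
Minneapolis is UTC−6:00, so local arrival = 8:24 AM − 6:00 = 2:24 AM on Jan 21.
Layover = 8:24 AM − 2:24 AM = 6 hours.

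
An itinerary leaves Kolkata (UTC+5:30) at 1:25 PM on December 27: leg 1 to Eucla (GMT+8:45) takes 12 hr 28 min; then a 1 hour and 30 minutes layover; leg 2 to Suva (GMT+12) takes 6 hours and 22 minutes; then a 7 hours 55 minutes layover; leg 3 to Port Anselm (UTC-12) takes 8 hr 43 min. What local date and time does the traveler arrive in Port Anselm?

Convert departure to UTC: 1:25 PM − 5:30 = 7:55 AM UTC on Dec 27.
Add 12 hours 28 minutes leg 1 → 8:23 PM UTC.
Add 1 hour and 30 minutes layover in Eucla → 9:53 PM UTC.
Add 6 hours 22 minutes leg 2 → 4:15 AM UTC (Dec 28).
Add 7 hours 55 minutes layover in Suva → 12:10 PM UTC.
Add 8 hours and 43 minutes leg 3 → 8:53 PM UTC.
Port Anselm is UTC−12:00, so local arrival = 8:53 PM − 12:00 = 8:53 AM on Dec 28.

8:53 AM on December 28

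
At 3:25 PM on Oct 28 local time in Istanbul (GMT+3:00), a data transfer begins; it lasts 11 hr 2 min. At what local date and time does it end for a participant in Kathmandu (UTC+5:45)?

5:12 AM on October 29

Convert start to UTC: 3:25 PM − 3:00 = 12:25 PM UTC on Oct 28.
Add 11 hours and 2 minutes duration → 11:27 PM UTC.
Kathmandu is UTC+5:45, so local end time = 11:27 PM + 5:45 = 5:12 AM on Oct 29.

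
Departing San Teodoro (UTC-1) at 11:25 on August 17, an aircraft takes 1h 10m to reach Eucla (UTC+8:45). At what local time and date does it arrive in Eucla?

Eucla is 9:45 ahead of San Teodoro.
After 1 hour and 10 minutes it is 12:35 in San Teodoro.
Shift by the zone difference: 12:35 + 9:45 = 22:20 on Aug 17 in Eucla.

22:20 on Aug 17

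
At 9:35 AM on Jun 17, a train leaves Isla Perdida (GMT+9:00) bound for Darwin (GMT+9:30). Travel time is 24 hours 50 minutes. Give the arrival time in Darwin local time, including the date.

10:55 AM on June 18

Darwin is 0:30 ahead of Isla Perdida.
After 24 hours 50 minutes it is 10:25 AM (Jun 18) in Isla Perdida.
Shift by the zone difference: 10:25 AM + 0:30 = 10:55 AM on Jun 18 in Darwin.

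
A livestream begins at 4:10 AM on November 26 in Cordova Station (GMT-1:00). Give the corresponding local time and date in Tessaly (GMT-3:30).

1:40 AM on November 26

Tessaly is 2:30 behind Cordova Station.
Shift by the zone difference: 4:10 AM − 2:30 = 1:40 AM on Nov 26 in Tessaly.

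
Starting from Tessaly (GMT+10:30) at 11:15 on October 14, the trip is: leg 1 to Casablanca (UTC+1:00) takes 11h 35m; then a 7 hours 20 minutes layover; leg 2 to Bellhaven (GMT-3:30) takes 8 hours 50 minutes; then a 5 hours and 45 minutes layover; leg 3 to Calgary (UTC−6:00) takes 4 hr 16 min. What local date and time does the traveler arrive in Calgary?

Convert departure to UTC: 11:15 − 10:30 = 00:45 UTC on Oct 14.
Add 11 hours and 35 minutes leg 1 → 12:20 UTC.
Add 7 hours 20 minutes layover in Casablanca → 19:40 UTC.
Add 8 hours and 50 minutes leg 2 → 04:30 UTC (Oct 15).
Add 5 hours and 45 minutes layover in Bellhaven → 10:15 UTC.
Add 4 hours and 16 minutes leg 3 → 14:31 UTC.
Calgary is UTC−6:00, so local arrival = 14:31 − 6:00 = 08:31 on Oct 15.

08:31 on Oct 15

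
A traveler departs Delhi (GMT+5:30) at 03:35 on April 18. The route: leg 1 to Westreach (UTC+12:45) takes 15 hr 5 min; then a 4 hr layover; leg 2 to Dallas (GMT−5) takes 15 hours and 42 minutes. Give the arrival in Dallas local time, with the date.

03:52 on April 19

Convert departure to UTC: 03:35 − 5:30 = 22:05 UTC on Apr 17.
Add 15 hours and 5 minutes leg 1 → 13:10 UTC (Apr 18).
Add 4 hours layover in Westreach → 17:10 UTC.
Add 15 hours and 42 minutes leg 2 → 08:52 UTC (Apr 19).
Dallas is UTC−5:00, so local arrival = 08:52 − 5:00 = 03:52 on Apr 19.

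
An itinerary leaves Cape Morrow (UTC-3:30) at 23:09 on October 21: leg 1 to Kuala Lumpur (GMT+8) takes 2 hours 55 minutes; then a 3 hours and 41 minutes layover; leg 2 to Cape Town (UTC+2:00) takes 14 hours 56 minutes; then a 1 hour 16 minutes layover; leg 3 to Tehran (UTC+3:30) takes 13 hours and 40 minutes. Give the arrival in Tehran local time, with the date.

Convert departure to UTC: 23:09 + 3:30 = 02:39 UTC on Oct 22.
Add 2 hours and 55 minutes leg 1 → 05:34 UTC.
Add 3 hours and 41 minutes layover in Kuala Lumpur → 09:15 UTC.
Add 14 hours and 56 minutes leg 2 → 00:11 UTC (Oct 23).
Add 1 hour and 16 minutes layover in Cape Town → 01:27 UTC.
Add 13 hours and 40 minutes leg 3 → 15:07 UTC.
Tehran is UTC+3:30, so local arrival = 15:07 + 3:30 = 18:37 on Oct 23.

18:37 on October 23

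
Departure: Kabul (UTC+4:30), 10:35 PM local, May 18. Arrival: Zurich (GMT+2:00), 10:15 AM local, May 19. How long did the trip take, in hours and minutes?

Departure in UTC: 10:35 PM − 4:30 = 6:05 PM on May 18.
Arrival in UTC: 10:15 AM − 2:00 = 8:15 AM on May 19.
Elapsed = 8:15 AM − 6:05 PM (+1 day) = 14 hours 10 minutes.

14 hours 10 minutes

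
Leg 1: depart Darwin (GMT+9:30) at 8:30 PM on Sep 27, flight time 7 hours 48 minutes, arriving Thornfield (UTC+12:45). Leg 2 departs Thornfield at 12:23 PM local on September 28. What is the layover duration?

Convert departure to UTC: 8:30 PM − 9:30 = 11:00 AM UTC on Sep 27.
Add 7 hours and 48 minutes flight time → 6:48 PM UTC.
Thornfield is UTC+12:45, so local arrival = 6:48 PM + 12:45 = 7:33 AM on Sep 28.
Layover = 12:23 PM − 7:33 AM = 4 hours 50 minutes.

4 hours 50 minutes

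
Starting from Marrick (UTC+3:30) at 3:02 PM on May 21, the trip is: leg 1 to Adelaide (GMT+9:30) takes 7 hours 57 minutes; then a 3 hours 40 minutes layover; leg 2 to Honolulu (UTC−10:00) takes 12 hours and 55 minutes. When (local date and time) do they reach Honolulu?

2:04 AM on May 22

Convert departure to UTC: 3:02 PM − 3:30 = 11:32 AM UTC on May 21.
Add 7 hours 57 minutes leg 1 → 7:29 PM UTC.
Add 3 hours 40 minutes layover in Adelaide → 11:09 PM UTC.
Add 12 hours 55 minutes leg 2 → 12:04 PM UTC (May 22).
Honolulu is UTC−10:00, so local arrival = 12:04 PM − 10:00 = 2:04 AM on May 22.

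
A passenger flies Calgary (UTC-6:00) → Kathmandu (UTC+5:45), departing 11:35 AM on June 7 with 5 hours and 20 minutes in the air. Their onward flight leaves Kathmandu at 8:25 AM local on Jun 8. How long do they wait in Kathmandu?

3 hours 45 minutes

Convert departure to UTC: 11:35 AM + 6:00 = 5:35 PM UTC on Jun 7.
Add 5 hours and 20 minutes flight time → 10:55 PM UTC.
Kathmandu is UTC+5:45, so local arrival = 10:55 PM + 5:45 = 4:40 AM on Jun 8.
Layover = 8:25 AM − 4:40 AM = 3 hours 45 minutes.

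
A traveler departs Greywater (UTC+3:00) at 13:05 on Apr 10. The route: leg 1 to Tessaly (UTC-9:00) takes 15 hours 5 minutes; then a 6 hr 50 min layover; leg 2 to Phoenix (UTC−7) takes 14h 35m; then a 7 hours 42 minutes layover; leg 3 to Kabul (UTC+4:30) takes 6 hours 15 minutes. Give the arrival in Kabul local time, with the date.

17:02 on April 12

Convert departure to UTC: 13:05 − 3:00 = 10:05 UTC on Apr 10.
Add 15 hours and 5 minutes leg 1 → 01:10 UTC (Apr 11).
Add 6 hours 50 minutes layover in Tessaly → 08:00 UTC.
Add 14 hours and 35 minutes leg 2 → 22:35 UTC.
Add 7 hours and 42 minutes layover in Phoenix → 06:17 UTC (Apr 12).
Add 6 hours 15 minutes leg 3 → 12:32 UTC.
Kabul is UTC+4:30, so local arrival = 12:32 + 4:30 = 17:02 on Apr 12.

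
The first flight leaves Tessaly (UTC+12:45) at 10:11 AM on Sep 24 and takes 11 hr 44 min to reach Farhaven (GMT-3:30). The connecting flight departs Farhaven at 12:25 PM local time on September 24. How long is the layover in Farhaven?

Convert departure to UTC: 10:11 AM − 12:45 = 9:26 PM UTC on Sep 23.
Add 11 hours and 44 minutes flight time → 9:10 AM UTC (Sep 24).
Farhaven is UTC−3:30, so local arrival = 9:10 AM − 3:30 = 5:40 AM on Sep 24.
Layover = 12:25 PM − 5:40 AM = 6 hours 45 minutes.

6 hours 45 minutes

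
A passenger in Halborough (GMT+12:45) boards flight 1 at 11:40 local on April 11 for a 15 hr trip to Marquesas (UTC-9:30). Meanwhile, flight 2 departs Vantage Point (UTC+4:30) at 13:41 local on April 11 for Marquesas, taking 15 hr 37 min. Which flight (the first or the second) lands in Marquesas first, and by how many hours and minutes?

the first, by 10 hours 53 minutes

Flight 1 in UTC: 11:40 − 12:45 = 22:55 on Apr 10.
+15 hours → arrive 13:55 UTC on Apr 11.
Flight 2 in UTC: 13:41 − 4:30 = 09:11 on Apr 11.
+15 hours and 37 minutes → arrive 00:48 UTC on Apr 12.
Flight 1 lands earlier by 10 hours 53 minutes.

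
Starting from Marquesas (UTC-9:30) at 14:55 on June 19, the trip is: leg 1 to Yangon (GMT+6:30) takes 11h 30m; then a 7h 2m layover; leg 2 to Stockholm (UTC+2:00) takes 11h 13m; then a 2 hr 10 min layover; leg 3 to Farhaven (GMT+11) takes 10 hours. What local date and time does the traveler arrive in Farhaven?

05:20 on June 22

Convert departure to UTC: 14:55 + 9:30 = 00:25 UTC on Jun 20.
Add 11 hours 30 minutes leg 1 → 11:55 UTC.
Add 7 hours and 2 minutes layover in Yangon → 18:57 UTC.
Add 11 hours 13 minutes leg 2 → 06:10 UTC (Jun 21).
Add 2 hours and 10 minutes layover in Stockholm → 08:20 UTC.
Add 10 hours leg 3 → 18:20 UTC.
Farhaven is UTC+11:00, so local arrival = 18:20 + 11:00 = 05:20 on Jun 22.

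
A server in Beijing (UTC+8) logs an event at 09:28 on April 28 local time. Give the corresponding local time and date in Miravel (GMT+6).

Miravel is 2:00 behind Beijing.
Shift by the zone difference: 09:28 − 2:00 = 07:28 on Apr 28 in Miravel.

07:28 on April 28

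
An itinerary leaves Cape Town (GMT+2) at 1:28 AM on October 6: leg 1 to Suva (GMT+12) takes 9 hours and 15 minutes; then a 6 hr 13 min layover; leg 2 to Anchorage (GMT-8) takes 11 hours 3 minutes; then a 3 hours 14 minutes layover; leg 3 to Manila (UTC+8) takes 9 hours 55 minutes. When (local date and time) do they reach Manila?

11:08 PM on October 7

Convert departure to UTC: 1:28 AM − 2:00 = 11:28 PM UTC on Oct 5.
Add 9 hours 15 minutes leg 1 → 8:43 AM UTC (Oct 6).
Add 6 hours 13 minutes layover in Suva → 2:56 PM UTC.
Add 11 hours 3 minutes leg 2 → 1:59 AM UTC (Oct 7).
Add 3 hours and 14 minutes layover in Anchorage → 5:13 AM UTC.
Add 9 hours 55 minutes leg 3 → 3:08 PM UTC.
Manila is UTC+8:00, so local arrival = 3:08 PM + 8:00 = 11:08 PM on Oct 7.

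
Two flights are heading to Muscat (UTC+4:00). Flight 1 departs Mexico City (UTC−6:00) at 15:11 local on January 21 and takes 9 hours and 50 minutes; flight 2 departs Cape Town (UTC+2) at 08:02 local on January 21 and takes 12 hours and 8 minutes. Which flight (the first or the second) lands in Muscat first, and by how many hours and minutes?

the second, by 12 hours 51 minutes

Flight 1 in UTC: 15:11 + 6:00 = 21:11 on Jan 21.
+9 hours 50 minutes → arrive 07:01 UTC on Jan 22.
Flight 2 in UTC: 08:02 − 2:00 = 06:02 on Jan 21.
+12 hours and 8 minutes → arrive 18:10 UTC on Jan 21.
Flight 2 lands earlier by 12 hours 51 minutes.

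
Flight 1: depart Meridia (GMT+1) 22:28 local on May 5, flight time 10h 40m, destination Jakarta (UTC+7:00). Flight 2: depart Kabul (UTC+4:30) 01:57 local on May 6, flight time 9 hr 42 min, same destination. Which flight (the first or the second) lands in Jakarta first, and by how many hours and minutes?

Flight 1 in UTC: 22:28 − 1:00 = 21:28 on May 5.
+10 hours 40 minutes → arrive 08:08 UTC on May 6.
Flight 2 in UTC: 01:57 − 4:30 = 21:27 on May 5.
+9 hours and 42 minutes → arrive 07:09 UTC on May 6.
Flight 2 lands earlier by 59 minutes.

the second, by 59 minutes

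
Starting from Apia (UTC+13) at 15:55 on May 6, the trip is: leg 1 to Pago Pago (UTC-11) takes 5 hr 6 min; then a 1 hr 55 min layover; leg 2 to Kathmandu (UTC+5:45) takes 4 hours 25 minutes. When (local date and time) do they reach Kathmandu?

Convert departure to UTC: 15:55 − 13:00 = 02:55 UTC on May 6.
Add 5 hours 6 minutes leg 1 → 08:01 UTC.
Add 1 hour 55 minutes layover in Pago Pago → 09:56 UTC.
Add 4 hours 25 minutes leg 2 → 14:21 UTC.
Kathmandu is UTC+5:45, so local arrival = 14:21 + 5:45 = 20:06 on May 6.

20:06 on May 6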